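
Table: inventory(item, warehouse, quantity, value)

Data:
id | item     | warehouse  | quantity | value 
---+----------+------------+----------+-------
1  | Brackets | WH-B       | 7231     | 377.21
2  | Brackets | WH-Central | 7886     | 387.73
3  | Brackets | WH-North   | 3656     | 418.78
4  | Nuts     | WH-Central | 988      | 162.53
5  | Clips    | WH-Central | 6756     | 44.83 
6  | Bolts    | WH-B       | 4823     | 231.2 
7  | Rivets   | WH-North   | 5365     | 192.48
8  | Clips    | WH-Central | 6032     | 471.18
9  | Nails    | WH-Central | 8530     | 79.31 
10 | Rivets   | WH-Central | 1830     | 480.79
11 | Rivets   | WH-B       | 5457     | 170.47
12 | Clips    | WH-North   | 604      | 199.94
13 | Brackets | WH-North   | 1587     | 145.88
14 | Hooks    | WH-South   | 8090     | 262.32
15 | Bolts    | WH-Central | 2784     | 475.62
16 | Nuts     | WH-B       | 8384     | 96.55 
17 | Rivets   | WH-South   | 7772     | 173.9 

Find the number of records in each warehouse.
SELECT warehouse, COUNT(*) as count
FROM inventory
GROUP BY warehouse

Result:
  WH-B: 4
  WH-Central: 7
  WH-North: 4
  WH-South: 2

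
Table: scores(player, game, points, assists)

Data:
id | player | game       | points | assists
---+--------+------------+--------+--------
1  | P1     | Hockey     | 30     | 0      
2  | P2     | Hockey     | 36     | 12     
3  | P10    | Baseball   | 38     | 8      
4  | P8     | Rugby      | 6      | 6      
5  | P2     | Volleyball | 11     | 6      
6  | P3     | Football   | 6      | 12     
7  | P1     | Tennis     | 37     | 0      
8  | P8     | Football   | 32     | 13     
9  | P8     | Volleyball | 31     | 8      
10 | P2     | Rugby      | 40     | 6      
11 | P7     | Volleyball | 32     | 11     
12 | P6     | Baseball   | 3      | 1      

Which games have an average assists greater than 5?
SELECT game, AVG(assists)
FROM scores
GROUP BY game
HAVING AVG(assists) > 5

Result:
  Football: avg=12.50
  Hockey: avg=6.00
  Rugby: avg=6.00
  Volleyball: avg=8.33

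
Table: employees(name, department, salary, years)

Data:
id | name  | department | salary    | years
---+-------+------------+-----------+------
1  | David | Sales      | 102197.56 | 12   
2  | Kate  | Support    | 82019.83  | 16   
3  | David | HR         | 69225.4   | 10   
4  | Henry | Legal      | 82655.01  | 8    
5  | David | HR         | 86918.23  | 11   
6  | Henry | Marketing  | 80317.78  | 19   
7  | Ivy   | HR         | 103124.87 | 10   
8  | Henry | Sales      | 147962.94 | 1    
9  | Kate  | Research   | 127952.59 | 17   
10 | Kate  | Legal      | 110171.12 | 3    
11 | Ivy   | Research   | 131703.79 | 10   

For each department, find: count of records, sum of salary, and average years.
SELECT department,
       COUNT(*) as cnt,
       SUM(salary) as total_salary,
       AVG(years) as avg_years
FROM employees
GROUP BY department

Result:
  HR: 3 records, 259268.50 total salary, 10.33 avg years
  Legal: 2 records, 192826.13 total salary, 5.50 avg years
  Marketing: 1 records, 80317.78 total salary, 19.00 avg years
  Research: 2 records, 259656.38 total salary, 13.50 avg years
  Sales: 2 records, 250160.50 total salary, 6.50 avg years
  Support: 1 records, 82019.83 total salary, 16.00 avg years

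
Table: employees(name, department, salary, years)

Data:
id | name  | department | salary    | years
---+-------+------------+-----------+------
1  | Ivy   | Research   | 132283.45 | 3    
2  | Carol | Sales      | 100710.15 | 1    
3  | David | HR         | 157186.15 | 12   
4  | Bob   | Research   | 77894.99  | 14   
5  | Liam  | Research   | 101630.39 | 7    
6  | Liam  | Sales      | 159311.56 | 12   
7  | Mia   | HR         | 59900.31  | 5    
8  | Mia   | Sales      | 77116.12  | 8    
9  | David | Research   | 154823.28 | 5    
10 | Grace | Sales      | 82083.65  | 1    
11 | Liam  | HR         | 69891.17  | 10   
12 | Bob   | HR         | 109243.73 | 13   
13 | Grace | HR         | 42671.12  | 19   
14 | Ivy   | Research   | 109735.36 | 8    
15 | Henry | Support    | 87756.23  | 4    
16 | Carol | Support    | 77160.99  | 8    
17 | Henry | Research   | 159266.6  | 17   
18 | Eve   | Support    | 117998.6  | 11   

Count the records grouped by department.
SELECT department, COUNT(*) as count
FROM employees
GROUP BY department

Result:
  HR: 5
  Research: 6
  Sales: 4
  Support: 3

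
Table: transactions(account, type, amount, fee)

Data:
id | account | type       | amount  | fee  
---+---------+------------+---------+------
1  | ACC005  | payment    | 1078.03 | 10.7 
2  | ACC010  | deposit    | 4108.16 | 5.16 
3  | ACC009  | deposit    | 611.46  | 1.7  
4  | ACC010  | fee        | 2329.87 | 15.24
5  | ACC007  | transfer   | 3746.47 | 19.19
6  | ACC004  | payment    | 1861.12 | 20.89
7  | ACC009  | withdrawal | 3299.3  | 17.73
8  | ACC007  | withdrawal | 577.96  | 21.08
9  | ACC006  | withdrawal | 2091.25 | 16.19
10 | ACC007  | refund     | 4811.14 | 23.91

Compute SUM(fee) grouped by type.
SELECT type, SUM(fee) as result
FROM transactions
GROUP BY type

Result:
  deposit: 6.86
  fee: 15.24
  payment: 31.59
  refund: 23.91
  transfer: 19.19
  withdrawal: 55.00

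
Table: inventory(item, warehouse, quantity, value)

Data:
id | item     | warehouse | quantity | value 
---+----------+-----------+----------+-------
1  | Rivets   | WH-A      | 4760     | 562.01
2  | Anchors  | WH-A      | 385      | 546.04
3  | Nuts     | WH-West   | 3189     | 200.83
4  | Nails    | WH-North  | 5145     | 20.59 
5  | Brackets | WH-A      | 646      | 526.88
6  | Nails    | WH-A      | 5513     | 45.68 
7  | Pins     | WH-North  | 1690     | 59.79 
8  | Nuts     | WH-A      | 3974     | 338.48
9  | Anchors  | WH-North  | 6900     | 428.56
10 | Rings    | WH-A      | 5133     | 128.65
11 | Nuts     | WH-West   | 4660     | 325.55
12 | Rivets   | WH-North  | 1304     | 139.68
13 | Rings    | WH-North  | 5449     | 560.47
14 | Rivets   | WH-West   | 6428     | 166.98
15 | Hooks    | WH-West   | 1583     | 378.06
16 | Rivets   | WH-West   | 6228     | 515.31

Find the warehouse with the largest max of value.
SELECT warehouse, MAX(value) as val
FROM inventory
GROUP BY warehouse
ORDER BY val DESC
LIMIT 1

Result: WH-A with max(value) = 562.01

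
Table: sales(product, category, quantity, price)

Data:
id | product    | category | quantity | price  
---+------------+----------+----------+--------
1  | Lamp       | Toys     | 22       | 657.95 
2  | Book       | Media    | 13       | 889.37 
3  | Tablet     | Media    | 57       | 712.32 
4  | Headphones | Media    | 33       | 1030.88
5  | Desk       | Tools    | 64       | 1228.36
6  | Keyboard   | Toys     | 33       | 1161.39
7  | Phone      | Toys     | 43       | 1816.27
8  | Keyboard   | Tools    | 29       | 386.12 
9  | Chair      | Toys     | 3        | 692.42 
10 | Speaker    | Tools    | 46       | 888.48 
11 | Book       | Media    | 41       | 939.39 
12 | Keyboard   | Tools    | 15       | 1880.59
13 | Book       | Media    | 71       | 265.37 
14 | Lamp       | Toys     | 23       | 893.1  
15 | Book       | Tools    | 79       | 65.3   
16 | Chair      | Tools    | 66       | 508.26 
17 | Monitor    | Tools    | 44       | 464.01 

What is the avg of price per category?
SELECT category, AVG(price) as result
FROM sales
GROUP BY category

Result:
  Media: 767.47
  Tools: 774.45
  Toys: 1044.23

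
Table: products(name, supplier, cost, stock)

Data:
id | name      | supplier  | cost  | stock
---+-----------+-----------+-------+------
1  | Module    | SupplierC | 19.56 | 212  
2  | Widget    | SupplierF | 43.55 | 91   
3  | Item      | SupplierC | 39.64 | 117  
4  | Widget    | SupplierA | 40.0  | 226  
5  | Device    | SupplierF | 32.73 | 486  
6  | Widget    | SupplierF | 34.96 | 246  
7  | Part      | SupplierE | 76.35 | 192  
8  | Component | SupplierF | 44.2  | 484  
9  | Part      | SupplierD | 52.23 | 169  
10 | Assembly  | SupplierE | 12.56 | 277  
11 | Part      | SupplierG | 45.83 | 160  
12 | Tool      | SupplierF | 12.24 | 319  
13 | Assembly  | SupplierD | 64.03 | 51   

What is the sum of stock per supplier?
SELECT supplier, SUM(stock) as result
FROM products
GROUP BY supplier

Result:
  SupplierA: 226
  SupplierC: 329
  SupplierD: 220
  SupplierE: 469
  SupplierF: 1626
  SupplierG: 160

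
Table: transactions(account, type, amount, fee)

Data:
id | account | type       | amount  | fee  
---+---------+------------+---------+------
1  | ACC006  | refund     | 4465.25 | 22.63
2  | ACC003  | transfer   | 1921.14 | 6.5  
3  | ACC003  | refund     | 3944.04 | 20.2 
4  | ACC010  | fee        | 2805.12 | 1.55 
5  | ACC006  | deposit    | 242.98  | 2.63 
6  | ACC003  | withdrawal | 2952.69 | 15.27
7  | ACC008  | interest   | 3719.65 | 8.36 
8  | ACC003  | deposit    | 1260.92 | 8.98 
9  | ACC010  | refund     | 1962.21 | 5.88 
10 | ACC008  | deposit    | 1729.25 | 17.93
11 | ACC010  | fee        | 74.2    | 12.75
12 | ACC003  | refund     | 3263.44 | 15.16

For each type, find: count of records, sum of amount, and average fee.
SELECT type,
       COUNT(*) as cnt,
       SUM(amount) as total_amount,
       AVG(fee) as avg_fee
FROM transactions
GROUP BY type

Result:
  deposit: 3 records, 3233.15 total amount, 9.85 avg fee
  fee: 2 records, 2879.32 total amount, 7.15 avg fee
  interest: 1 records, 3719.65 total amount, 8.36 avg fee
  refund: 4 records, 13634.94 total amount, 15.97 avg fee
  transfer: 1 records, 1921.14 total amount, 6.50 avg fee
  withdrawal: 1 records, 2952.69 total amount, 15.27 avg fee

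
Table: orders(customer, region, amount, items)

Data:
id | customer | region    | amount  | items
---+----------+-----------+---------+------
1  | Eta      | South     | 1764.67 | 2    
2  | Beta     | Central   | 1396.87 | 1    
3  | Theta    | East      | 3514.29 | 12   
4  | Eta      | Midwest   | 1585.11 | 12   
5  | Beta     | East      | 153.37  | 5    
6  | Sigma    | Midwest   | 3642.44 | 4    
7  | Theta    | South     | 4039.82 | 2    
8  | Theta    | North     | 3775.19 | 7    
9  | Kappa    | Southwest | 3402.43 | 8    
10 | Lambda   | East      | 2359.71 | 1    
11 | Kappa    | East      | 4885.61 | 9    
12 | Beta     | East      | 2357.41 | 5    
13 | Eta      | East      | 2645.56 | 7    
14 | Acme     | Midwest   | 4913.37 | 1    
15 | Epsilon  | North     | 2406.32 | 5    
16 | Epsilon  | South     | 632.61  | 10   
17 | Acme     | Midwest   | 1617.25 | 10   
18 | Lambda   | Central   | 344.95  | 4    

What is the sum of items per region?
SELECT region, SUM(items) as result
FROM orders
GROUP BY region

Result:
  Central: 5
  East: 39
  Midwest: 27
  North: 12
  South: 14
  Southwest: 8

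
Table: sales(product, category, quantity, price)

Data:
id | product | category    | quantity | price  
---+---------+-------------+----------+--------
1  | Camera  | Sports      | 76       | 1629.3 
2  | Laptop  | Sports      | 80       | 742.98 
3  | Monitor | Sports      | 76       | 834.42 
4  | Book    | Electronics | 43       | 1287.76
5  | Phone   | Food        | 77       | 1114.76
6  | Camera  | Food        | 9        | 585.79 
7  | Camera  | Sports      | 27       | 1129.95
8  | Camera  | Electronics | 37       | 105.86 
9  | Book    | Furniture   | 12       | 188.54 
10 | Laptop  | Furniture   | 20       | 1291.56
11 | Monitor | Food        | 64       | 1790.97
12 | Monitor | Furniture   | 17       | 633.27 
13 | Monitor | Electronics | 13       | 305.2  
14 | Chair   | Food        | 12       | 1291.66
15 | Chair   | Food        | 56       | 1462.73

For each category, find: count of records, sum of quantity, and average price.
SELECT category,
       COUNT(*) as cnt,
       SUM(quantity) as total_quantity,
       AVG(price) as avg_price
FROM sales
GROUP BY category

Result:
  Electronics: 3 records, 93 total quantity, 566.27 avg price
  Food: 5 records, 218 total quantity, 1249.18 avg price
  Furniture: 3 records, 49 total quantity, 704.46 avg price
  Sports: 4 records, 259 total quantity, 1084.16 avg price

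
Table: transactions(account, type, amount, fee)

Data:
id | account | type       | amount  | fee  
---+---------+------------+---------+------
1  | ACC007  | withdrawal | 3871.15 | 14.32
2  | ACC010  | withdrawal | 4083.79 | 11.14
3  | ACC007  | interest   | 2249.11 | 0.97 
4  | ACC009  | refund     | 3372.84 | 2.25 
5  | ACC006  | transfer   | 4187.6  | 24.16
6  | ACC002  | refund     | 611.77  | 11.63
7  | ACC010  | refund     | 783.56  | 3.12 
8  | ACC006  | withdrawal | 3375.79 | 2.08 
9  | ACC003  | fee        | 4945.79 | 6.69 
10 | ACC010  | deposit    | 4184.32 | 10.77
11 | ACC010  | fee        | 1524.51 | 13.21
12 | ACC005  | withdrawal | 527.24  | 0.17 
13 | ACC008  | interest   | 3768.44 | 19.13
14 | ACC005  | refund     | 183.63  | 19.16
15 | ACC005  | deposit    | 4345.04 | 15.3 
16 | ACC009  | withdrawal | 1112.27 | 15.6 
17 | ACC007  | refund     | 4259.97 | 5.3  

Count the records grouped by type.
SELECT type, COUNT(*) as count
FROM transactions
GROUP BY type

Result:
  deposit: 2
  fee: 2
  interest: 2
  refund: 5
  transfer: 1
  withdrawal: 5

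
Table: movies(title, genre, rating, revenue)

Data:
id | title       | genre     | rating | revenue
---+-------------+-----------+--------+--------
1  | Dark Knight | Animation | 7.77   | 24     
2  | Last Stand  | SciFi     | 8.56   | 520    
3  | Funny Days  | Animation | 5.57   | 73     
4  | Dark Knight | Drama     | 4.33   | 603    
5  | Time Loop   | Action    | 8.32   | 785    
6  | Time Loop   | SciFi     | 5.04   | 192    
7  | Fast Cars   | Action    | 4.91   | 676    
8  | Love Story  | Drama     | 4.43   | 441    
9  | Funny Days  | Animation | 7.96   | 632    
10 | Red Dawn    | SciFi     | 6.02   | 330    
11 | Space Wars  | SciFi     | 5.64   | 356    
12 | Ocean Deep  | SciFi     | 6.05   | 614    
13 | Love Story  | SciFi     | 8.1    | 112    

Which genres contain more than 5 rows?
SELECT genre, COUNT(*) as cnt
FROM movies
GROUP BY genre
HAVING COUNT(*) > 5

Result:
  SciFi: 6

Note: HAVING filters groups after aggregation, WHERE filters rows before.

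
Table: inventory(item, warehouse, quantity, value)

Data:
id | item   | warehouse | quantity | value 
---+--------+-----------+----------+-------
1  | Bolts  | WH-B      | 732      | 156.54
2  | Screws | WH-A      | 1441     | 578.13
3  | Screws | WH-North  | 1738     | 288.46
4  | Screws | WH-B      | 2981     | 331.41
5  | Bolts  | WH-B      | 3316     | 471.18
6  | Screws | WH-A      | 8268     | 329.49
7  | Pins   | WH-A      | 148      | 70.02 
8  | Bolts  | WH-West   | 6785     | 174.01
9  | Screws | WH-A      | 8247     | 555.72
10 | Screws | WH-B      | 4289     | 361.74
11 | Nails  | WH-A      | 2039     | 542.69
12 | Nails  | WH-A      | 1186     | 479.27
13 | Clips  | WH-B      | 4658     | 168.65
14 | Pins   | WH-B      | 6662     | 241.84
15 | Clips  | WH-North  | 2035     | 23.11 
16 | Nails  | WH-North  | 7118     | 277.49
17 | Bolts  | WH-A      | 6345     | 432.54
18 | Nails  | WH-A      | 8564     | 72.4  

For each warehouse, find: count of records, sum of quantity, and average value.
SELECT warehouse,
       COUNT(*) as cnt,
       SUM(quantity) as total_quantity,
       AVG(value) as avg_value
FROM inventory
GROUP BY warehouse

Result:
  WH-A: 8 records, 36238 total quantity, 382.53 avg value
  WH-B: 6 records, 22638 total quantity, 288.56 avg value
  WH-North: 3 records, 10891 total quantity, 196.35 avg value
  WH-West: 1 records, 6785 total quantity, 174.01 avg value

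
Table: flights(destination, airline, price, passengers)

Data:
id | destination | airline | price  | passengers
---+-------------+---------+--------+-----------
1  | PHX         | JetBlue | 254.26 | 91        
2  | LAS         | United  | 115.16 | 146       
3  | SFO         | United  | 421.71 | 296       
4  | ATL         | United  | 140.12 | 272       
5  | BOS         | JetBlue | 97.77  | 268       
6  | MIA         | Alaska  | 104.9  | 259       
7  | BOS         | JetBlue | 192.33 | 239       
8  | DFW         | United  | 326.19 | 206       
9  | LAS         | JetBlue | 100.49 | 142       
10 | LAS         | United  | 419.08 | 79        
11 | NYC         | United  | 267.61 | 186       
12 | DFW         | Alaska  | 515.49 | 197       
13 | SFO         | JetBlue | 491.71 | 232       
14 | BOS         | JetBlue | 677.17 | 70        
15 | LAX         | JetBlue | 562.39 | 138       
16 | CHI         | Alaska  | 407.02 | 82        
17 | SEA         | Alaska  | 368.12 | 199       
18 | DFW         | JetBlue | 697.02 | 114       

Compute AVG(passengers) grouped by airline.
SELECT airline, AVG(passengers) as result
FROM flights
GROUP BY airline

Result:
  Alaska: 184.25
  JetBlue: 161.75
  United: 197.50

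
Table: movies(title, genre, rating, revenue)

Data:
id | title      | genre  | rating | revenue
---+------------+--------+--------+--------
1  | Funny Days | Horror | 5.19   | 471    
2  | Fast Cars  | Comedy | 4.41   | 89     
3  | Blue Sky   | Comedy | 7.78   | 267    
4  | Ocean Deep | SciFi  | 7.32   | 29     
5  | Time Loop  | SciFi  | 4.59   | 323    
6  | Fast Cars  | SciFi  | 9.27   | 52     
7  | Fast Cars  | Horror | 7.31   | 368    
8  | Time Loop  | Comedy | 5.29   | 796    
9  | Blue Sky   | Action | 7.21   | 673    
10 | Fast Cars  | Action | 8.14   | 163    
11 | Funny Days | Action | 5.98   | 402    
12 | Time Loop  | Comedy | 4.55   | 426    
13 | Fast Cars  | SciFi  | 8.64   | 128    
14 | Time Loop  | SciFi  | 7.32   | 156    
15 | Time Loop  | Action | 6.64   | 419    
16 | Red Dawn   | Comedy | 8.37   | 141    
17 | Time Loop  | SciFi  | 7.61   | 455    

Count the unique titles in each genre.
SELECT genre, COUNT(DISTINCT title)
FROM movies
GROUP BY genre

Result:
  Action: 4 distinct
  Comedy: 4 distinct
  Horror: 2 distinct
  SciFi: 3 distinct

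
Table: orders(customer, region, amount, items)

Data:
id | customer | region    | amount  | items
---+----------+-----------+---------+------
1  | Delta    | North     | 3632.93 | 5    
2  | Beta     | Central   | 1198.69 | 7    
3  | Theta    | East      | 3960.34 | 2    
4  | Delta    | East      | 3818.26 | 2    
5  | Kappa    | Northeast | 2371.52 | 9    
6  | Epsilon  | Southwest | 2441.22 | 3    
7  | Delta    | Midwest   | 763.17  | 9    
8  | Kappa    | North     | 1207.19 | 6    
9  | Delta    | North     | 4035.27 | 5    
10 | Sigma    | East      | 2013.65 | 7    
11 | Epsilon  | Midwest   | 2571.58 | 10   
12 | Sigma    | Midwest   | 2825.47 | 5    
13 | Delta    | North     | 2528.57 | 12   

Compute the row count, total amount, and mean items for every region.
SELECT region,
       COUNT(*) as cnt,
       SUM(amount) as total_amount,
       AVG(items) as avg_items
FROM orders
GROUP BY region

Result:
  Central: 1 records, 1198.69 total amount, 7.00 avg items
  East: 3 records, 9792.25 total amount, 3.67 avg items
  Midwest: 3 records, 6160.22 total amount, 8.00 avg items
  North: 4 records, 11403.96 total amount, 7.00 avg items
  Northeast: 1 records, 2371.52 total amount, 9.00 avg items
  Southwest: 1 records, 2441.22 total amount, 3.00 avg items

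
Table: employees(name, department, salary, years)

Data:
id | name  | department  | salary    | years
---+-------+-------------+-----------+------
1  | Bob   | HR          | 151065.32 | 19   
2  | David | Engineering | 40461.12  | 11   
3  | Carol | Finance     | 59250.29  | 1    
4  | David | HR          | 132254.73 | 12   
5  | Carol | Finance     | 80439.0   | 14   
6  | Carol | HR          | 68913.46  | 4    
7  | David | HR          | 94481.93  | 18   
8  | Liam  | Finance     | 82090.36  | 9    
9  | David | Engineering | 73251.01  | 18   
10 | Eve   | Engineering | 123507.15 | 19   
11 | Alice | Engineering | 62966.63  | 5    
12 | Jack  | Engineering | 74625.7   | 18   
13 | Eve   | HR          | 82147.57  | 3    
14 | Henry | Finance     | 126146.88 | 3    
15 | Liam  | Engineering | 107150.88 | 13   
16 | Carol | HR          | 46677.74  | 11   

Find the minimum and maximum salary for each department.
SELECT department, MIN(salary), MAX(salary)
FROM employees
GROUP BY department

Result:
  Engineering: min=40461.12, max=123507.15
  Finance: min=59250.29, max=126146.88
  HR: min=46677.74, max=151065.32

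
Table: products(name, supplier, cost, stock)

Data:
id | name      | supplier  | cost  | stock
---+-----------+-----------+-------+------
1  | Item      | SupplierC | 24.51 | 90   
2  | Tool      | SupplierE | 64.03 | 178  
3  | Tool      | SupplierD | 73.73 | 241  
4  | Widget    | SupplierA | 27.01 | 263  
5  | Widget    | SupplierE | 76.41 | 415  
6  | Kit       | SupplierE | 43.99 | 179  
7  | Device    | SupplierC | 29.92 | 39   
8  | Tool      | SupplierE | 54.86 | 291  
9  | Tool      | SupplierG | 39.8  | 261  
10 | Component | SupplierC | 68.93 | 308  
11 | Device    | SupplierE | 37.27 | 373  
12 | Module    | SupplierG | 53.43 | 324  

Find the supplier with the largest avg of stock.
SELECT supplier, AVG(stock) as val
FROM products
GROUP BY supplier
ORDER BY val DESC
LIMIT 1

Result: SupplierG with avg(stock) = 292.50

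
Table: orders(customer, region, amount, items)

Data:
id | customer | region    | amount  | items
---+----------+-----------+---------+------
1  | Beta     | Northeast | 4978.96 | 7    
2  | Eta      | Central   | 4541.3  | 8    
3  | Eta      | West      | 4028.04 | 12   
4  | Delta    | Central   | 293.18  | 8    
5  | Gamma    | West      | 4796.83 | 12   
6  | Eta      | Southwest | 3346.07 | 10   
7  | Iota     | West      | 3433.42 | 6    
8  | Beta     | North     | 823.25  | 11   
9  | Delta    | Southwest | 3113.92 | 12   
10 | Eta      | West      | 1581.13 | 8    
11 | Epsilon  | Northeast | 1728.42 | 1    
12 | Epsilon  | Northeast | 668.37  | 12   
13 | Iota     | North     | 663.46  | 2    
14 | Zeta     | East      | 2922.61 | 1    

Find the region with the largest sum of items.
SELECT region, SUM(items) as val
FROM orders
GROUP BY region
ORDER BY val DESC
LIMIT 1

Result: West with sum(items) = 38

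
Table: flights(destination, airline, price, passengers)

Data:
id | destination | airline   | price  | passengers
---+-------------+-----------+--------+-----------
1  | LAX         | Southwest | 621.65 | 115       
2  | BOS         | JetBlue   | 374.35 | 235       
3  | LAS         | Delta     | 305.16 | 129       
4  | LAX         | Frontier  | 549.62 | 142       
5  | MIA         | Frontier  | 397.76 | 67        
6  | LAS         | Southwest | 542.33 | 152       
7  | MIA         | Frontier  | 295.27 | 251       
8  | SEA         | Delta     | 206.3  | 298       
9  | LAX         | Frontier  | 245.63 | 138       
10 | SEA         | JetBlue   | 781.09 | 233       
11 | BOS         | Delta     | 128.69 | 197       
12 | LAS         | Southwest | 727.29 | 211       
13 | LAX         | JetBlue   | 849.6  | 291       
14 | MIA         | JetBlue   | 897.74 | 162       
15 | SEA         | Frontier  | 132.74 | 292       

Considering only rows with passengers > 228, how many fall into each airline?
SELECT airline, COUNT(*)
FROM flights
WHERE passengers > 228
GROUP BY airline

Note: WHERE filters rows before grouping.

Result:
  Delta: 1
  Frontier: 2
  JetBlue: 3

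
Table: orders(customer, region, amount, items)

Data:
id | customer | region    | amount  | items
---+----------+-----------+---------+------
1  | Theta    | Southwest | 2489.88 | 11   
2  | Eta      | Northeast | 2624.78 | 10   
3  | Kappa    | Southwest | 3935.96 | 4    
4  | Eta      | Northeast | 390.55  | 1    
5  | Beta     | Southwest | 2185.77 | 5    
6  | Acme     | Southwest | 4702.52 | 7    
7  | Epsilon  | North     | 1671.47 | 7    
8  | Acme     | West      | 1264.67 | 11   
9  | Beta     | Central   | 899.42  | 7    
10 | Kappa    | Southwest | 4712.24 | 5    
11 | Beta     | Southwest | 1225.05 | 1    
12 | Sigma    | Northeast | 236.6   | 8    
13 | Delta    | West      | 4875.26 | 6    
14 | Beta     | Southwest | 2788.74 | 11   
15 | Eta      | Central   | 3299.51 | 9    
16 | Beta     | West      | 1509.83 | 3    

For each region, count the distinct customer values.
SELECT region, COUNT(DISTINCT customer)
FROM orders
GROUP BY region

Result:
  Central: 2 distinct
  North: 1 distinct
  Northeast: 2 distinct
  Southwest: 4 distinct
  West: 3 distinct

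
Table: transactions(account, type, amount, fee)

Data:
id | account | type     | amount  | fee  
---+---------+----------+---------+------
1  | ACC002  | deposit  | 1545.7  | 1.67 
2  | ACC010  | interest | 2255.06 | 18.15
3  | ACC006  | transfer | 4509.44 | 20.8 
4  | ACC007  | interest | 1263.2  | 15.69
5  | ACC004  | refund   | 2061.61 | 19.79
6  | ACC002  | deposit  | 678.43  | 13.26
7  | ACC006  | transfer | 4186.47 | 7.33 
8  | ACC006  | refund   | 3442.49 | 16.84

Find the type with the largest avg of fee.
SELECT type, AVG(fee) as val
FROM transactions
GROUP BY type
ORDER BY val DESC
LIMIT 1

Result: refund with avg(fee) = 18.32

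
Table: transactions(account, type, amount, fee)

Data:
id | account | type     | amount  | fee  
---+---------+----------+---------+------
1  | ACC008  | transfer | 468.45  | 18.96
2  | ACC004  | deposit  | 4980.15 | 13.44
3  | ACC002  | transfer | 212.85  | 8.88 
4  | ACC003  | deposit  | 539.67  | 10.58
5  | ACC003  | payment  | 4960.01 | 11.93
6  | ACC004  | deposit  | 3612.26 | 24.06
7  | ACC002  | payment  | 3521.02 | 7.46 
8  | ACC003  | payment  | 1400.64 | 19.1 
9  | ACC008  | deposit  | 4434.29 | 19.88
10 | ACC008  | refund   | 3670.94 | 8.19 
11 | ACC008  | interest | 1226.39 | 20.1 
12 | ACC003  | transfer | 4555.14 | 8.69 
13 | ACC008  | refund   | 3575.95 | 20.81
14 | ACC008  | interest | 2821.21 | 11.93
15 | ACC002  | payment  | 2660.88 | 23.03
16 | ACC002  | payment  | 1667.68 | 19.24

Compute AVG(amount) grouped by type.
SELECT type, AVG(amount) as result
FROM transactions
GROUP BY type

Result:
  deposit: 3391.59
  interest: 2023.80
  payment: 2842.05
  refund: 3623.45
  transfer: 1745.48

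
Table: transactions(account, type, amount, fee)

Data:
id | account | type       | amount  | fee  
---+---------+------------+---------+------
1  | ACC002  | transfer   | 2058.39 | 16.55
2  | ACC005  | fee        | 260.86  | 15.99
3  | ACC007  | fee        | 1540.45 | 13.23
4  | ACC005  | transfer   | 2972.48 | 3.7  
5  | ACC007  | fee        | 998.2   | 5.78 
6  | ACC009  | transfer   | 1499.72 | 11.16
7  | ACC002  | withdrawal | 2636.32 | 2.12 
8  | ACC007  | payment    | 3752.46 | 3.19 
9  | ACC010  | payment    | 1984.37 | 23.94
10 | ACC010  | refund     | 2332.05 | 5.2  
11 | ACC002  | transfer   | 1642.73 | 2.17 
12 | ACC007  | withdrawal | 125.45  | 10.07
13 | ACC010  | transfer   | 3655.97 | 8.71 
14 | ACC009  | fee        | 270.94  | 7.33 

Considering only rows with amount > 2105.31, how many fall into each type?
SELECT type, COUNT(*)
FROM transactions
WHERE amount > 2105.31
GROUP BY type

Note: WHERE filters rows before grouping.

Result:
  payment: 1
  refund: 1
  transfer: 2
  withdrawal: 1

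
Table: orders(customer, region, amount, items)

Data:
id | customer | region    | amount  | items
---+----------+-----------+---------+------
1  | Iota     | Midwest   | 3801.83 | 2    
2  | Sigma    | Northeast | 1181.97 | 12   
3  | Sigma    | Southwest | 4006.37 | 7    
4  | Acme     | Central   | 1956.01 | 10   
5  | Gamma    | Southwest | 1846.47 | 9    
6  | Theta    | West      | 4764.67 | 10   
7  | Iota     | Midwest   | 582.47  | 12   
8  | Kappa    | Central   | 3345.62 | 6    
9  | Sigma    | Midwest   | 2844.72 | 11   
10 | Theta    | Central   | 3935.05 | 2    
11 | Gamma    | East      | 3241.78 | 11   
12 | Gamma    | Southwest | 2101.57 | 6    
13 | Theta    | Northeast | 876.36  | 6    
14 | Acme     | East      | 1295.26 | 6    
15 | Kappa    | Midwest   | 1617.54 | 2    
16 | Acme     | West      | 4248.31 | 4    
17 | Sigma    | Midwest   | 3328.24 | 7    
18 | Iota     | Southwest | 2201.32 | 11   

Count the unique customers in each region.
SELECT region, COUNT(DISTINCT customer)
FROM orders
GROUP BY region

Result:
  Central: 3 distinct
  East: 2 distinct
  Midwest: 3 distinct
  Northeast: 2 distinct
  Southwest: 3 distinct
  West: 2 distinct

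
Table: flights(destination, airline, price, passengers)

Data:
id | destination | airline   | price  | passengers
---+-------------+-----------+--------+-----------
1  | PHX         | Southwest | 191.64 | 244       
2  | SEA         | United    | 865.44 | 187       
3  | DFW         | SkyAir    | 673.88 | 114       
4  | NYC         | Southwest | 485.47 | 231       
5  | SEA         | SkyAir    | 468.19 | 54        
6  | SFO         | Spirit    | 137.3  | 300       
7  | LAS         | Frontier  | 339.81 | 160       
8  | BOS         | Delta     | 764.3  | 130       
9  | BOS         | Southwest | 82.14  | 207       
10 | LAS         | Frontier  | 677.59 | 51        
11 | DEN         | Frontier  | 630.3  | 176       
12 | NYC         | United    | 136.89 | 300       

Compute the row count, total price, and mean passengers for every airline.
SELECT airline,
       COUNT(*) as cnt,
       SUM(price) as total_price,
       AVG(passengers) as avg_passengers
FROM flights
GROUP BY airline

Result:
  Delta: 1 records, 764.30 total price, 130.00 avg passengers
  Frontier: 3 records, 1647.70 total price, 129.00 avg passengers
  SkyAir: 2 records, 1142.07 total price, 84.00 avg passengers
  Southwest: 3 records, 759.25 total price, 227.33 avg passengers
  Spirit: 1 records, 137.30 total price, 300.00 avg passengers
  United: 2 records, 1002.33 total price, 243.50 avg passengers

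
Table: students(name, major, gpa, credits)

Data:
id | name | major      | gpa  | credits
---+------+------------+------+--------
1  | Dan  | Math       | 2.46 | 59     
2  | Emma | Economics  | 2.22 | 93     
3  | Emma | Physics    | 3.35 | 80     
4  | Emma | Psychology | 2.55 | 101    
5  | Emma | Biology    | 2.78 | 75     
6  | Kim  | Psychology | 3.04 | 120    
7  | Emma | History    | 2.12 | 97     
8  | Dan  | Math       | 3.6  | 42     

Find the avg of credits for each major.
SELECT major, AVG(credits) as result
FROM students
GROUP BY major

Result:
  Biology: 75.00
  Economics: 93.00
  History: 97.00
  Math: 50.50
  Physics: 80.00
  Psychology: 110.50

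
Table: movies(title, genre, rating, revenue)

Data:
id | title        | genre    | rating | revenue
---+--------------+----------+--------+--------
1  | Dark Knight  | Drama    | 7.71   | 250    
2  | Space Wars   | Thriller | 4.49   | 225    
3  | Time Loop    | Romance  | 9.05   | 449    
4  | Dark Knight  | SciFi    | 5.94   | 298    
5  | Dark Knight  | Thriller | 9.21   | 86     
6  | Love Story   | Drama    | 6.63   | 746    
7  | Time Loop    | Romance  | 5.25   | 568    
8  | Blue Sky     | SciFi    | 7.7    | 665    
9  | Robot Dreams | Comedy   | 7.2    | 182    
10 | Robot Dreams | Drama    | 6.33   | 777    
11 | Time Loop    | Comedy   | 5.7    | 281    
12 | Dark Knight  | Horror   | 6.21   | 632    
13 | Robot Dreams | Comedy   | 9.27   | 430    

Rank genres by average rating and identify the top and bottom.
SELECT genre, AVG(rating)
FROM movies
GROUP BY genre
ORDER BY AVG(rating)

All groups:
  Horror: 6.21
  SciFi: 6.82
  Thriller: 6.85
  Drama: 6.89
  Romance: 7.15
  Comedy: 7.39

Highest: Comedy (7.39)
Lowest: Horror (6.21)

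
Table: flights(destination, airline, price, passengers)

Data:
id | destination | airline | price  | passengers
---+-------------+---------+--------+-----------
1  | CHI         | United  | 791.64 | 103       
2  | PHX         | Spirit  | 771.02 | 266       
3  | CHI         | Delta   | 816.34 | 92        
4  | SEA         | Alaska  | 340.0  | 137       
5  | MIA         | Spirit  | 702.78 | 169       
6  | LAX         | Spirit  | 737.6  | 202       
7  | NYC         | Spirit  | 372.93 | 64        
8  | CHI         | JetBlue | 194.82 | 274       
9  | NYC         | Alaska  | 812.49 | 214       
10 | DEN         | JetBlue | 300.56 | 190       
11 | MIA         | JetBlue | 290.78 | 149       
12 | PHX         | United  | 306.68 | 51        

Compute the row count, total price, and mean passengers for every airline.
SELECT airline,
       COUNT(*) as cnt,
       SUM(price) as total_price,
       AVG(passengers) as avg_passengers
FROM flights
GROUP BY airline

Result:
  Alaska: 2 records, 1152.49 total price, 175.50 avg passengers
  Delta: 1 records, 816.34 total price, 92.00 avg passengers
  JetBlue: 3 records, 786.16 total price, 204.33 avg passengers
  Spirit: 4 records, 2584.33 total price, 175.25 avg passengers
  United: 2 records, 1098.32 total price, 77.00 avg passengers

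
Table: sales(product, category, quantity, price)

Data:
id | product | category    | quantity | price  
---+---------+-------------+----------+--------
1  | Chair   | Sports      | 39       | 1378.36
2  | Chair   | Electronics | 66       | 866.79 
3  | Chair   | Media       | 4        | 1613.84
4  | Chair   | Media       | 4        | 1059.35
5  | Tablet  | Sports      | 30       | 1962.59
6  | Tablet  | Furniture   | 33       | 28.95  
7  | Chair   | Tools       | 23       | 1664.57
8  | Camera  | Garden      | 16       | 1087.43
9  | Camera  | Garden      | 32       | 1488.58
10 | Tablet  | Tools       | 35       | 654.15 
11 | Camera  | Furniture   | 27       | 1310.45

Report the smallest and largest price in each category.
SELECT category, MIN(price), MAX(price)
FROM sales
GROUP BY category

Result:
  Electronics: min=866.79, max=866.79
  Furniture: min=28.95, max=1310.45
  Garden: min=1087.43, max=1488.58
  Media: min=1059.35, max=1613.84
  Sports: min=1378.36, max=1962.59
  Tools: min=654.15, max=1664.57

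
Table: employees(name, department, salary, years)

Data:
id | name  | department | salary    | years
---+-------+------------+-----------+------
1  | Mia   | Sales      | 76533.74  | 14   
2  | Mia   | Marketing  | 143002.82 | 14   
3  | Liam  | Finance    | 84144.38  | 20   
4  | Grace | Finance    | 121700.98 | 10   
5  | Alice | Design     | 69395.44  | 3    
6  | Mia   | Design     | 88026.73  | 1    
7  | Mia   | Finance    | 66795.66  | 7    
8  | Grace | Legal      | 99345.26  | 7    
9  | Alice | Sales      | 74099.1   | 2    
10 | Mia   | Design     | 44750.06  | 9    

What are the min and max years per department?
SELECT department, MIN(years), MAX(years)
FROM employees
GROUP BY department

Result:
  Design: min=1, max=9
  Finance: min=7, max=20
  Legal: min=7, max=7
  Marketing: min=14, max=14
  Sales: min=2, max=14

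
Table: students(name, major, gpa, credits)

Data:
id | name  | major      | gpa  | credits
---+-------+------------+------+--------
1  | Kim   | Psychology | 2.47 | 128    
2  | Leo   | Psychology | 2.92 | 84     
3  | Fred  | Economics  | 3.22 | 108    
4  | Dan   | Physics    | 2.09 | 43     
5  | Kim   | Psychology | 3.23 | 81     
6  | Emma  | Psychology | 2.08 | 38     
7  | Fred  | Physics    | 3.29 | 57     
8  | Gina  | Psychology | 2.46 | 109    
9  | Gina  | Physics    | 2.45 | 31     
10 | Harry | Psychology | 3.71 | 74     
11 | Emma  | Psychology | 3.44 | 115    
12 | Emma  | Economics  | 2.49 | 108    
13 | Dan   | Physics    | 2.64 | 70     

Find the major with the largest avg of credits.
SELECT major, AVG(credits) as val
FROM students
GROUP BY major
ORDER BY val DESC
LIMIT 1

Result: Economics with avg(credits) = 108.00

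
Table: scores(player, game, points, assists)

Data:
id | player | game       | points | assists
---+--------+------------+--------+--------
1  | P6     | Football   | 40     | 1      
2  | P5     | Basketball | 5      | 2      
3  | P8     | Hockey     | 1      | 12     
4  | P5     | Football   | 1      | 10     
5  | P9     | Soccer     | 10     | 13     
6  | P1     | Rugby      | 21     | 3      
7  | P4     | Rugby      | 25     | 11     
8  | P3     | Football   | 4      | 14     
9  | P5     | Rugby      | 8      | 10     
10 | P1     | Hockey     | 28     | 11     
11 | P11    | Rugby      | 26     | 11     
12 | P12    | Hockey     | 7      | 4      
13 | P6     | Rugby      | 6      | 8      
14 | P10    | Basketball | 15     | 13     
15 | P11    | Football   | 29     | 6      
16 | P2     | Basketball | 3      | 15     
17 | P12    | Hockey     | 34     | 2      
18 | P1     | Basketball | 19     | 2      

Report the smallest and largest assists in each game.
SELECT game, MIN(assists), MAX(assists)
FROM scores
GROUP BY game

Result:
  Basketball: min=2, max=15
  Football: min=1, max=14
  Hockey: min=2, max=12
  Rugby: min=3, max=11
  Soccer: min=13, max=13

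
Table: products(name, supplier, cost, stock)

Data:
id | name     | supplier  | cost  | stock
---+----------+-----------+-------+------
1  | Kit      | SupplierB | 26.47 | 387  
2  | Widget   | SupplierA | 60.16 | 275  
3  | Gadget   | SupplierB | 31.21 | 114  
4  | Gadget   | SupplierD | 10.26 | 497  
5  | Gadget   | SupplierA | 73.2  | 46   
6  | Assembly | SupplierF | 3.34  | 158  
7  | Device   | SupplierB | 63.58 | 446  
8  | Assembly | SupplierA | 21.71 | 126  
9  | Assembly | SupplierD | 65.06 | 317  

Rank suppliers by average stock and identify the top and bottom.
SELECT supplier, AVG(stock)
FROM products
GROUP BY supplier
ORDER BY AVG(stock)

All groups:
  SupplierA: 149.00
  SupplierF: 158.00
  SupplierB: 315.67
  SupplierD: 407.00

Highest: SupplierD (407.00)
Lowest: SupplierA (149.00)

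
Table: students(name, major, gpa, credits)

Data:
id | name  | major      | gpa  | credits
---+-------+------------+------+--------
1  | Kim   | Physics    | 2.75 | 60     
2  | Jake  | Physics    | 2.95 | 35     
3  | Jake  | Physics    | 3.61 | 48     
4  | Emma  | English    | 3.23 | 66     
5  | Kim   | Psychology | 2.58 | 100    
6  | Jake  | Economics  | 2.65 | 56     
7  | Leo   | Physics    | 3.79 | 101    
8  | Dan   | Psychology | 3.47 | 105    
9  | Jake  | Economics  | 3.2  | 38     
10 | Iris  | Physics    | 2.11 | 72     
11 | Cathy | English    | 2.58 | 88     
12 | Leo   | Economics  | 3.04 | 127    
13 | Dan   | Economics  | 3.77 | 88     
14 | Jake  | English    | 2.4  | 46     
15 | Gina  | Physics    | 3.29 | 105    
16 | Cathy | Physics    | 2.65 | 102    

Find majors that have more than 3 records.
SELECT major, COUNT(*) as cnt
FROM students
GROUP BY major
HAVING COUNT(*) > 3

Result:
  Economics: 4
  Physics: 7

Note: HAVING filters groups after aggregation, WHERE filters rows before.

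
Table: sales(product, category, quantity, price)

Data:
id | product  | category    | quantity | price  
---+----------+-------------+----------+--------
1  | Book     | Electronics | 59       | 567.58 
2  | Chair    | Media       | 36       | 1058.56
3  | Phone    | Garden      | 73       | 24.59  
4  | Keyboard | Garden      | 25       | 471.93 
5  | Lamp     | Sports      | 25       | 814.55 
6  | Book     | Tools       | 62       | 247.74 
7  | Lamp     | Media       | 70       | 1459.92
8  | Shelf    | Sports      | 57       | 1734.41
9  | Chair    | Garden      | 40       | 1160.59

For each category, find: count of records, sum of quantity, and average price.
SELECT category,
       COUNT(*) as cnt,
       SUM(quantity) as total_quantity,
       AVG(price) as avg_price
FROM sales
GROUP BY category

Result:
  Electronics: 1 records, 59 total quantity, 567.58 avg price
  Garden: 3 records, 138 total quantity, 552.37 avg price
  Media: 2 records, 106 total quantity, 1259.24 avg price
  Sports: 2 records, 82 total quantity, 1274.48 avg price
  Tools: 1 records, 62 total quantity, 247.74 avg price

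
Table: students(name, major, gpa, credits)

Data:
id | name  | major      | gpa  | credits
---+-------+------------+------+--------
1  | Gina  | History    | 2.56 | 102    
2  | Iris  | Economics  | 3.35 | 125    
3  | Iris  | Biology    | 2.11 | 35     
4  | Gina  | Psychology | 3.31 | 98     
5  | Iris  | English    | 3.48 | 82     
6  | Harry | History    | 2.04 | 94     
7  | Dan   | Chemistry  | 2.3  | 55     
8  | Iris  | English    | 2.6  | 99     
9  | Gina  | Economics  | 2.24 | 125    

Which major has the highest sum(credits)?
SELECT major, SUM(credits) as val
FROM students
GROUP BY major
ORDER BY val DESC
LIMIT 1

Result: Economics with sum(credits) = 250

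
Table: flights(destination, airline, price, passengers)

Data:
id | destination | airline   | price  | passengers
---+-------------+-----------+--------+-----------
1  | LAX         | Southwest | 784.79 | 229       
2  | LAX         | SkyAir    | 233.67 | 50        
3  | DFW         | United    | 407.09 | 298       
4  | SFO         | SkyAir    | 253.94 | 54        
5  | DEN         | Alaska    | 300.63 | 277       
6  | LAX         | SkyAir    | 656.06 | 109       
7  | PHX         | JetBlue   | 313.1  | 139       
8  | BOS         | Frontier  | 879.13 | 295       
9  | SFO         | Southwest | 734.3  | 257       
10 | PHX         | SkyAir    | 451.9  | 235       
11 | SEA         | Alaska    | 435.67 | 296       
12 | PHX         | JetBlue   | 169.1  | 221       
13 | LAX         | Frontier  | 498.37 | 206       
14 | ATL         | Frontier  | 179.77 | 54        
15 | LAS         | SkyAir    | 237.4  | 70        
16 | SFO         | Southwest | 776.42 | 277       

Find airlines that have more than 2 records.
SELECT airline, COUNT(*) as cnt
FROM flights
GROUP BY airline
HAVING COUNT(*) > 2

Result:
  Frontier: 3
  SkyAir: 5
  Southwest: 3

Note: HAVING filters groups after aggregation, WHERE filters rows before.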